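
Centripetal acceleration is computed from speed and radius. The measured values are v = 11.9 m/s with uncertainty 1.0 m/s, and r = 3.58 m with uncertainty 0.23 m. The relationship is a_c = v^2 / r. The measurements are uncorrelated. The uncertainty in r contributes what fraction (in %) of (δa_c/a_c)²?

(δa_c/a_c)² = (2·δv/v)² + (-1·δr/r)²
  v term: (2×0.0840)² = 0.0282
  r term: (-1×0.0642)² = 0.00413
Total = 0.0324. Share from r = 0.00413/0.0324 = 0.127.

12.7%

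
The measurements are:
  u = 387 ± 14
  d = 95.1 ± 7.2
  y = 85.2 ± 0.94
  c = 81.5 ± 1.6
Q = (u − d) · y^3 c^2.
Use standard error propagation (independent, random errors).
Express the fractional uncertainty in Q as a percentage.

Let w = u − d = 292. δw = √(δu² + δd²) = √(196 + 51.8) = 15.7, so δw/w = 0.0539.
Q is then a monomial in w, y, c:
δQ/Q = √((δw/w)² + (3·δy/y)² + (2·δc/c)²) = √(0.00291 + 0.00110 + 0.00154) = 0.0745

7.45%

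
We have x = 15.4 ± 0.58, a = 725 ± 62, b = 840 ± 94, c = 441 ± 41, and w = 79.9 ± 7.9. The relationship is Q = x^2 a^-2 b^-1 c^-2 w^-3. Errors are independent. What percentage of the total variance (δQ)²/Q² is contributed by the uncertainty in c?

20.3%

(δQ/Q)² = (2·δx/x)² + (-2·δa/a)² + (-1·δb/b)² + (-2·δc/c)² + (-3·δw/w)²
  x term: (2×0.0377)² = 0.00567
  a term: (-2×0.0855)² = 0.0293
  b term: (-1×0.112)² = 0.0125
  c term: (-2×0.0930)² = 0.0346
  w term: (-3×0.0989)² = 0.0880
Total = 0.170. Share from c = 0.0346/0.170 = 0.203.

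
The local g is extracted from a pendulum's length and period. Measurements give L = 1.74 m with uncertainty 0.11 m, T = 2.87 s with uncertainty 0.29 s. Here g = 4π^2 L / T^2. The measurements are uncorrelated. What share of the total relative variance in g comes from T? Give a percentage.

91.1%

(δg/g)² = (1·δL/L)² + (-2·δT/T)²
  L term: (1×0.0632)² = 0.00400
  T term: (-2×0.101)² = 0.0408
Total = 0.0448. Share from T = 0.0408/0.0448 = 0.911.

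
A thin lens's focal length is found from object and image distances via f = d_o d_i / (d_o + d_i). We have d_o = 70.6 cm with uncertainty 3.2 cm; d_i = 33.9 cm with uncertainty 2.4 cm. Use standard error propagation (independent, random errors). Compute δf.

1.15 cm

∂f/∂d_o = (d_i/(d_o+d_i))² = 0.105;  ∂f/∂d_i = (d_o/(d_o+d_i))² = 0.456
δf = √((∂f/∂d_o · δd_o)² + (∂f/∂d_i · δd_i)²) = √(0.113 + 1.20) = 1.15 cm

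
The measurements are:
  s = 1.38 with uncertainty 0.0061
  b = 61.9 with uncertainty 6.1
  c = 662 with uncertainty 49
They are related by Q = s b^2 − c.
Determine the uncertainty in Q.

Let p = s·b^2 = 5290. δp/p = √((1·δs/s)² + (2·δb/b)²) = √(1.95e-05 + 0.0388) = 0.197, so δp = 1040.
Q = p − c: δQ = √(δp² + δc²) = √(1.09e+06 + 2400) = 1040

1040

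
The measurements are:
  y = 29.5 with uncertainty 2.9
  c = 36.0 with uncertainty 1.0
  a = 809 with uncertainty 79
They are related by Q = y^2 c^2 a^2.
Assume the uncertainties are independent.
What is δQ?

Since Q is a product/quotient, work with relative uncertainties:
  (2·δy/y)² = (2×0.0983)² = 0.0387;  (2·δc/c)² = (2×0.0278)² = 0.00309;  (2·δa/a)² = (2×0.0977)² = 0.0381
δQ/Q = √(0.0799) = 0.283
Q = 7.38e+11, so δQ = 0.283 × 7.38e+11 = 2.09e+11.

2.09e+11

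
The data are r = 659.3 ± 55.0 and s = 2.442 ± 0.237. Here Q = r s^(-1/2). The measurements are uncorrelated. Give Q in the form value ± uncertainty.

421.9 ± 40.7

Each factor contributes (exponent × relative error)² to (δQ/Q)²:
  (1·δr/r)² = (1×0.0834)² = 0.00696;  (−½·δs/s)² = (-0.5×0.0971)² = 0.00235
δQ/Q = √(0.00931) = 0.0965
Q = 421.9, so δQ = 0.0965 × 421.9 = 40.7.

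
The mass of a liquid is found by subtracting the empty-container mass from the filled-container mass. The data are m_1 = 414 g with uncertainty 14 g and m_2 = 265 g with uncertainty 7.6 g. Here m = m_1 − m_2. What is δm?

15.9 g

Absolute uncertainties add in quadrature for a linear combination:
  (δm_1)² = 196;  (δm_2)² = 57.8
δm = √(254) = 15.9 g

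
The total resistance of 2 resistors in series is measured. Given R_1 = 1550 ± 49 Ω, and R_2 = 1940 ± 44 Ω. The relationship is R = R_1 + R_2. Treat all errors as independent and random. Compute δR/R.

Each term contributes (cᵢ δxᵢ)² to (δR)²:
  (δR_1)² = 2400;  (δR_2)² = 1940
δR = √(4340) = 65.9 Ω
R = 3490 Ω, so δR/R = 65.9/3490 = 0.0189.

0.0189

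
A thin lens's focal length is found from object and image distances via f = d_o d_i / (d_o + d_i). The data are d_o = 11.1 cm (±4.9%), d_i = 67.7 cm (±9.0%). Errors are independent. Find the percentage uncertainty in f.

4.40%

∂f/∂d_o = (d_i/(d_o+d_i))² = 0.738;  ∂f/∂d_i = (d_o/(d_o+d_i))² = 0.0198
δf = √((∂f/∂d_o · δd_o)² + (∂f/∂d_i · δd_i)²) = √(0.161 + 0.0146) = 0.419 cm
f = 9.54 cm, so δf/f = 0.419/9.54 = 0.0440.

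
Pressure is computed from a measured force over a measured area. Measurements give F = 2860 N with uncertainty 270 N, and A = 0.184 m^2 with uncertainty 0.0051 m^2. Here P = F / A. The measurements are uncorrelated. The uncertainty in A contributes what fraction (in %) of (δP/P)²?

7.94%

(δP/P)² = (1·δF/F)² + (-1·δA/A)²
  F term: (1×0.0944)² = 0.00891
  A term: (-1×0.0277)² = 0.000768
Total = 0.00968. Share from A = 0.000768/0.00968 = 0.0794.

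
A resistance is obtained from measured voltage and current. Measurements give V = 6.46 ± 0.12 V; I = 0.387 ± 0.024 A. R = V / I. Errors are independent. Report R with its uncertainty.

R is a product of powers, so relative uncertainties combine in quadrature:
  (1·δV/V)² = (1×0.0186)² = 0.000345;  (-1·δI/I)² = (-1×0.0620)² = 0.00385
δR/R = √(0.00419) = 0.0647
R = 16.7 Ω, so δR = 0.0647 × 16.7 = 1.08 Ω.

16.7 ± 1.08 Ω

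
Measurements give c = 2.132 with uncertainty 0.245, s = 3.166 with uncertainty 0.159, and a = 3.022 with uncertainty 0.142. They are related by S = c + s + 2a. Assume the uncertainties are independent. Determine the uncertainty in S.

Sums and differences: (δS)² = Σ (cᵢ δxᵢ)².
  (δc)² = 0.0600;  (δs)² = 0.0253;  (2·δa)² = 0.0807
δS = √(0.166) = 0.407

0.407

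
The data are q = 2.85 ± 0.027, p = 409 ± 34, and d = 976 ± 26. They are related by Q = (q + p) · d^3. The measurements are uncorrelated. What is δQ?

Let u = q + p = 412. δu = √(δq² + δp²) = √(0.000729 + 1160) = 34.0, so δu/u = 0.0826.
Q is then a monomial in u, d:
δQ/Q = √((δu/u)² + (3·δd/d)²) = √(0.00682 + 0.00639) = 0.115
Q = 3.83e+11, so δQ = 0.115 × 3.83e+11 = 4.4e+10.

4.4e+10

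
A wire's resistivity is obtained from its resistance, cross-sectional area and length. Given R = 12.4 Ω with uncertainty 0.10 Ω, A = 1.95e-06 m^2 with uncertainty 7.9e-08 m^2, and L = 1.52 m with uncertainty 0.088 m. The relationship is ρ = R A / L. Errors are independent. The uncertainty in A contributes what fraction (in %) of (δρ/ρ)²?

(δρ/ρ)² = (1·δR/R)² + (1·δA/A)² + (-1·δL/L)²
  R term: (1×0.00806)² = 6.5e-05
  A term: (1×0.0405)² = 0.00164
  L term: (-1×0.0579)² = 0.00335
Total = 0.00506. Share from A = 0.00164/0.00506 = 0.324.

32.4%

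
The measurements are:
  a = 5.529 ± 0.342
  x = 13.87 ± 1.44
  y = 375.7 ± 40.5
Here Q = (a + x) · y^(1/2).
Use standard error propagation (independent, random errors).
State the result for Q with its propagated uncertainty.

Let u = a + x = 19.40. δu = √(δa² + δx²) = √(0.117 + 2.07) = 1.48, so δu/u = 0.0763.
Q is then a monomial in u, y:
δQ/Q = √((δu/u)² + (½·δy/y)²) = √(0.00582 + 0.00291) = 0.0934
Q = 376.0, so δQ = 0.0934 × 376.0 = 35.1.

376.0 ± 35.1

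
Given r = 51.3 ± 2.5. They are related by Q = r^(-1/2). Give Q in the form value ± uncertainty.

0.140 ± 0.00340

Q ∝ r^(-1/2), so δQ/Q = |−½| · δr/r = 0.5 × 0.0487 = 0.0244.
Q = 0.140, so δQ = 0.0244 × 0.140 = 0.00340.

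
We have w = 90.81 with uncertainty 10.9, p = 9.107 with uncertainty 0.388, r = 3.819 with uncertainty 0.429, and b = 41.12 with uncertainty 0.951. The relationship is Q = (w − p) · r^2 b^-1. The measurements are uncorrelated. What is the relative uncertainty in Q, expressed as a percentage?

Let u = w − p = 81.70. δu = √(δw² + δp²) = √(119 + 0.151) = 10.9, so δu/u = 0.133.
Q is then a monomial in u, r, b:
δQ/Q = √((δu/u)² + (2·δr/r)² + (-1·δb/b)²) = √(0.0178 + 0.0505 + 0.000535) = 0.262

26.2%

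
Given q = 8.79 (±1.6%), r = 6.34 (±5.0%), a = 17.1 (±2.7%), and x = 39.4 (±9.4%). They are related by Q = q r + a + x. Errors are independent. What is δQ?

4.74

Let p = q·r = 55.7. δp/p = √((1·δq/q)² + (1·δr/r)²) = √(0.000256 + 0.00250) = 0.0525, so δp = 2.93.
Q = p + a + x: δQ = √(δp² + δa² + δx²) = √(8.56 + 0.213 + 13.7) = 4.74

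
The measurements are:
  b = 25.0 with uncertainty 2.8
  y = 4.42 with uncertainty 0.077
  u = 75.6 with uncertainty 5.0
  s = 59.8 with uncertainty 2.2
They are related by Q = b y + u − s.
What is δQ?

13.7

Let p = b·y = 110. δp/p = √((1·δb/b)² + (1·δy/y)²) = √(0.0125 + 0.000303) = 0.113, so δp = 12.5.
Q = p + u − s: δQ = √(δp² + δu² + δs²) = √(157 + 25.0 + 4.84) = 13.7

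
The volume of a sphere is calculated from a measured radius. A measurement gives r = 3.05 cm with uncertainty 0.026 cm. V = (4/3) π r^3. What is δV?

V ∝ r^3, so δV/V = |3| · δr/r = 3 × 0.00852 = 0.0256.
V = 119 cm^3, so δV = 0.0256 × 119 = 3.04 cm^3.

3.04 cm^3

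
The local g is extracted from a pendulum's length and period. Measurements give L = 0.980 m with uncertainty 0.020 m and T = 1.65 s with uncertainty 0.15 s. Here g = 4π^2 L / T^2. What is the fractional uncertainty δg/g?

Each factor contributes (exponent × relative error)² to (δg/g)²:
  (1·δL/L)² = (1×0.0204)² = 0.000416;  (-2·δT/T)² = (-2×0.0909)² = 0.0331
δg/g = √(0.0335) = 0.183

0.183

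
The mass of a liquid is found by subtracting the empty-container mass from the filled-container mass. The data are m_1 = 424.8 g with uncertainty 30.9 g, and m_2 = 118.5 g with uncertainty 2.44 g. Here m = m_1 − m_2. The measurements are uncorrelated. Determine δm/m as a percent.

Sums and differences: (δm)² = Σ (cᵢ δxᵢ)².
  (δm_1)² = 955;  (δm_2)² = 5.95
δm = √(961) = 31.0 g
m = 306.3 g, so δm/m = 31.0/306.3 = 0.101.

10.1%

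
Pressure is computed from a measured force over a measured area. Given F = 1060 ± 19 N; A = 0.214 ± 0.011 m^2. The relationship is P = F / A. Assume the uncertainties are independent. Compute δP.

Relative error in a monomial: (δP/P)² = Σ (nᵢ · δxᵢ/xᵢ)².
  (1·δF/F)² = (1×0.0179)² = 0.000321;  (-1·δA/A)² = (-1×0.0514)² = 0.00264
δP/P = √(0.00296) = 0.0544
P = 4950 Pa, so δP = 0.0544 × 4950 = 270 Pa.

270 Pa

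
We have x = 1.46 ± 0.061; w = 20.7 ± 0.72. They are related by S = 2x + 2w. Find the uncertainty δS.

Absolute uncertainties add in quadrature for a linear combination:
  (2·δx)² = 0.0149;  (2·δw)² = 2.07
δS = √(2.09) = 1.45

1.45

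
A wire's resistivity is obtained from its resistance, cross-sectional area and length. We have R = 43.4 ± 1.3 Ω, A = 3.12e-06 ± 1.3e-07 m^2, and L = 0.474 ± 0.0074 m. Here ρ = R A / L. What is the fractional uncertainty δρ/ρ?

0.0536

Relative error in a monomial: (δρ/ρ)² = Σ (nᵢ · δxᵢ/xᵢ)².
  (1·δR/R)² = (1×0.0300)² = 0.000897;  (1·δA/A)² = (1×0.0417)² = 0.00174;  (-1·δL/L)² = (-1×0.0156)² = 0.000244
δρ/ρ = √(0.00288) = 0.0536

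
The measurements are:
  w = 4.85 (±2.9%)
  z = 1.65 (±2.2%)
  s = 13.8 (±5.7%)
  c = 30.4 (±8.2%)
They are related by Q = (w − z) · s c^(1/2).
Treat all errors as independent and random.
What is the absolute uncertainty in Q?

20.4

Let u = w − z = 3.20. δu = √(δw² + δz²) = √(0.0198 + 0.00132) = 0.145, so δu/u = 0.0454.
Q is then a monomial in u, s, c:
δQ/Q = √((δu/u)² + (1·δs/s)² + (½·δc/c)²) = √(0.00206 + 0.00325 + 0.00168) = 0.0836
Q = 243, so δQ = 0.0836 × 243 = 20.4.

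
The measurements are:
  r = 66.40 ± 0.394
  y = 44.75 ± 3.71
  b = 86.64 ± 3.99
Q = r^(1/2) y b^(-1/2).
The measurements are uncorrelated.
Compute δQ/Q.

0.0861

Since Q is a product/quotient, work with relative uncertainties:
  (½·δr/r)² = (0.5×0.00593)² = 8.8e-06;  (1·δy/y)² = (1×0.0829)² = 0.00687;  (−½·δb/b)² = (-0.5×0.0461)² = 0.000530
δQ/Q = √(0.00741) = 0.0861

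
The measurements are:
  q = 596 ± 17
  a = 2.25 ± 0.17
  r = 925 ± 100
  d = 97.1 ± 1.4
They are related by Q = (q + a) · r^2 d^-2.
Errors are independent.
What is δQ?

Let u = q + a = 598. δu = √(δq² + δa²) = √(289 + 0.0289) = 17.0, so δu/u = 0.0284.
Q is then a monomial in u, r, d:
δQ/Q = √((δu/u)² + (2·δr/r)² + (-2·δd/d)²) = √(0.000808 + 0.0467 + 0.000832) = 0.220
Q = 54300, so δQ = 0.220 × 54300 = 11900.

11900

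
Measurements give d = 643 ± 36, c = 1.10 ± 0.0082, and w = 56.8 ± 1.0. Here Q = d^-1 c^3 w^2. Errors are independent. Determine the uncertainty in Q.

0.466

For a monomial Q ∝ d^-1, c^3, w^2, fractional errors add in quadrature:
  (-1·δd/d)² = (-1×0.0560)² = 0.00313;  (3·δc/c)² = (3×0.00745)² = 0.000500;  (2·δw/w)² = (2×0.0176)² = 0.00124
δQ/Q = √(0.00487) = 0.0698
Q = 6.68, so δQ = 0.0698 × 6.68 = 0.466.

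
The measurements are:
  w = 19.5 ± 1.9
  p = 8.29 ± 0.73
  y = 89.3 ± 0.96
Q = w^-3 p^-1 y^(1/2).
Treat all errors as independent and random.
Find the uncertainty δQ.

Q is a product of powers, so relative uncertainties combine in quadrature:
  (-3·δw/w)² = (-3×0.0974)² = 0.0854;  (-1·δp/p)² = (-1×0.0881)² = 0.00775;  (½·δy/y)² = (0.5×0.0108)² = 2.89e-05
δQ/Q = √(0.0932) = 0.305
Q = 0.000154, so δQ = 0.305 × 0.000154 = 4.69e-05.

4.69e-05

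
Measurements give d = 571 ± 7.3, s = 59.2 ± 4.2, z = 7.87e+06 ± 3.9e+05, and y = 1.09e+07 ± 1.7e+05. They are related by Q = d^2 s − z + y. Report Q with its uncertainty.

(2.23 ± 0.152) × 10^7

Let p = d^2·s = 1.93e+07. δp/p = √((2·δd/d)² + (1·δs/s)²) = √(0.000654 + 0.00503) = 0.0754, so δp = 1.46e+06.
Q = p − z + y: δQ = √(δp² + δz² + δy²) = √(2.12e+12 + 1.52e+11 + 2.89e+10) = 1.52e+06
Q = 2.23e+07.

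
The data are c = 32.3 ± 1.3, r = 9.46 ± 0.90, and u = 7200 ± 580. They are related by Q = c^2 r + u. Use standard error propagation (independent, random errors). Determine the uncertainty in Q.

Let p = c^2·r = 9870. δp/p = √((2·δc/c)² + (1·δr/r)²) = √(0.00648 + 0.00905) = 0.125, so δp = 1230.
Q = p + u: δQ = √(δp² + δu²) = √(1.51e+06 + 3.36e+05) = 1360

1360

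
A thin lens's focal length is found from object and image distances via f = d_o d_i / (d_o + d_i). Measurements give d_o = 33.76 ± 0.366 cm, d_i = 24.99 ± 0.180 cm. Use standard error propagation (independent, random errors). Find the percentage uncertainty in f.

∂f/∂d_o = (d_i/(d_o+d_i))² = 0.181;  ∂f/∂d_i = (d_o/(d_o+d_i))² = 0.330
δf = √((∂f/∂d_o · δd_o)² + (∂f/∂d_i · δd_i)²) = √(0.00439 + 0.00353) = 0.0890 cm
f = 14.36 cm, so δf/f = 0.0890/14.36 = 0.00620.

0.620%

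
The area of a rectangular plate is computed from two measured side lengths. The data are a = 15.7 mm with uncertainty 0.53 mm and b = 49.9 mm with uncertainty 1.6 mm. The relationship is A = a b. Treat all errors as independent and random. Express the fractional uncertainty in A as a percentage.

Each factor contributes (exponent × relative error)² to (δA/A)²:
  (1·δa/a)² = (1×0.0338)² = 0.00114;  (1·δb/b)² = (1×0.0321)² = 0.00103
δA/A = √(0.00217) = 0.0466

4.66%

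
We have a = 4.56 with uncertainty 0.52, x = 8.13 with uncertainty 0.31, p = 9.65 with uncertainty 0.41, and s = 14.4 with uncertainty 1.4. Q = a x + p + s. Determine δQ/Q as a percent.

Let w = a·x = 37.1. δw/w = √((1·δa/a)² + (1·δx/x)²) = √(0.0130 + 0.00145) = 0.120, so δw = 4.46.
Q = w + p + s: δQ = √(δw² + δp² + δs²) = √(19.9 + 0.168 + 1.96) = 4.69
Q = 61.1, so δQ/Q = 4.69/61.1 = 0.0767.

7.67%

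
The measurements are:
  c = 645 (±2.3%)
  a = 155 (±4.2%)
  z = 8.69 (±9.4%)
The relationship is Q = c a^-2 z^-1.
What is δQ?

Since Q is a product/quotient, work with relative uncertainties:
  (1·δc/c)² = (1×0.0230)² = 0.000529;  (-2·δa/a)² = (-2×0.0420)² = 0.00706;  (-1·δz/z)² = (-1×0.0940)² = 0.00884
δQ/Q = √(0.0164) = 0.128
Q = 0.00309, so δQ = 0.128 × 0.00309 = 0.000396.

0.000396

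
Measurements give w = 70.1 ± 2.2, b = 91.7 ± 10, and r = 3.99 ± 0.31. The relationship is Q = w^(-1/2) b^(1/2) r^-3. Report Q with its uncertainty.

0.0180 ± 0.00432

Each factor contributes (exponent × relative error)² to (δQ/Q)²:
  (−½·δw/w)² = (-0.5×0.0314)² = 0.000246;  (½·δb/b)² = (0.5×0.109)² = 0.00297;  (-3·δr/r)² = (-3×0.0777)² = 0.0543
δQ/Q = √(0.0575) = 0.240
Q = 0.0180, so δQ = 0.240 × 0.0180 = 0.00432.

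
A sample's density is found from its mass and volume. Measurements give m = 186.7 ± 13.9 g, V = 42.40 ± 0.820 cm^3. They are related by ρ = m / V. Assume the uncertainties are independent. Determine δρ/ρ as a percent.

7.69%

Since ρ is a product/quotient, work with relative uncertainties:
  (1·δm/m)² = (1×0.0745)² = 0.00554;  (-1·δV/V)² = (-1×0.0193)² = 0.000374
δρ/ρ = √(0.00592) = 0.0769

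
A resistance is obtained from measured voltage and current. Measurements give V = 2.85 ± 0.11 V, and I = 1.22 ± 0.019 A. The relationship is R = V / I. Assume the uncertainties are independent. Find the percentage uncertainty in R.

4.16%

Since R is a product/quotient, work with relative uncertainties:
  (1·δV/V)² = (1×0.0386)² = 0.00149;  (-1·δI/I)² = (-1×0.0156)² = 0.000243
δR/R = √(0.00173) = 0.0416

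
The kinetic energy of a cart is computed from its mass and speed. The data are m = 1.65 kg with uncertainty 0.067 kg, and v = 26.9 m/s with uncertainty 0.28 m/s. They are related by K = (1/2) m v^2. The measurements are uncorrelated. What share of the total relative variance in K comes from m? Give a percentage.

79.2%

(δK/K)² = (1·δm/m)² + (2·δv/v)²
  m term: (1×0.0406)² = 0.00165
  v term: (2×0.0104)² = 0.000433
Total = 0.00208. Share from m = 0.00165/0.00208 = 0.792.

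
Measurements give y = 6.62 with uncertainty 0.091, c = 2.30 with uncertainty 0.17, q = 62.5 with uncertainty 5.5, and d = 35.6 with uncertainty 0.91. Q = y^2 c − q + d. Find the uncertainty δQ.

9.71

Let p = y^2·c = 101. δp/p = √((2·δy/y)² + (1·δc/c)²) = √(0.000756 + 0.00546) = 0.0789, so δp = 7.95.
Q = p − q + d: δQ = √(δp² + δq² + δd²) = √(63.2 + 30.2 + 0.828) = 9.71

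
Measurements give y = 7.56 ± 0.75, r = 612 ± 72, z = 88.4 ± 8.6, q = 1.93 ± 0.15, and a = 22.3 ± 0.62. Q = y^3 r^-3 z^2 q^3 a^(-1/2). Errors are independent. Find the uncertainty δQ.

For a monomial Q ∝ y^3, r^-3, z^2, q^3, a^(-1/2), fractional errors add in quadrature:
  (3·δy/y)² = (3×0.0992)² = 0.0886;  (-3·δr/r)² = (-3×0.118)² = 0.125;  (2·δz/z)² = (2×0.0973)² = 0.0379;  (3·δq/q)² = (3×0.0777)² = 0.0544;  (−½·δa/a)² = (-0.5×0.0278)² = 0.000193
δQ/Q = √(0.306) = 0.553
Q = 0.0224, so δQ = 0.553 × 0.0224 = 0.0124.

0.0124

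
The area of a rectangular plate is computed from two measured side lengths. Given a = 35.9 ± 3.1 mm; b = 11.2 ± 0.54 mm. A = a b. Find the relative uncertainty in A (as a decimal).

0.0989

For a monomial A ∝ a, b, fractional errors add in quadrature:
  (1·δa/a)² = (1×0.0864)² = 0.00746;  (1·δb/b)² = (1×0.0482)² = 0.00232
δA/A = √(0.00978) = 0.0989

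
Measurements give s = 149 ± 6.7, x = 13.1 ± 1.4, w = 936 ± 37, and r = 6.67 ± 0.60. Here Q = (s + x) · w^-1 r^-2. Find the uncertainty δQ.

Let u = s + x = 162. δu = √(δs² + δx²) = √(44.9 + 1.96) = 6.84, so δu/u = 0.0422.
Q is then a monomial in u, w, r:
δQ/Q = √((δu/u)² + (-1·δw/w)² + (-2·δr/r)²) = √(0.00178 + 0.00156 + 0.0324) = 0.189
Q = 0.00389, so δQ = 0.189 × 0.00389 = 0.000736.

0.000736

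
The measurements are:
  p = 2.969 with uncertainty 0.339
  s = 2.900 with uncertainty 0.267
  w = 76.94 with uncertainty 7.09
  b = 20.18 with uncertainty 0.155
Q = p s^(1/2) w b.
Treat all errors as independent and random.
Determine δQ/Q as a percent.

Products/powers → add relative errors in quadrature, weighted by exponent:
  (1·δp/p)² = (1×0.114)² = 0.0130;  (½·δs/s)² = (0.5×0.0921)² = 0.00212;  (1·δw/w)² = (1×0.0921)² = 0.00849;  (1·δb/b)² = (1×0.00768)² = 5.9e-05
δQ/Q = √(0.0237) = 0.154

15.4%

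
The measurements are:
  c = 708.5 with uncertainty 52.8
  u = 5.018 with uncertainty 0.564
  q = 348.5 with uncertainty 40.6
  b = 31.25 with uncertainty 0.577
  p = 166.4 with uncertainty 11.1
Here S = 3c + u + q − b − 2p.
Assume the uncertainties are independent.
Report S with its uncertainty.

Absolute uncertainties add in quadrature for a linear combination:
  (3·δc)² = 25100;  (δu)² = 0.318;  (δq)² = 1650;  (δb)² = 0.333;  (2·δp)² = 493
δS = √(27200) = 165
S = 2115.

2115 ± 165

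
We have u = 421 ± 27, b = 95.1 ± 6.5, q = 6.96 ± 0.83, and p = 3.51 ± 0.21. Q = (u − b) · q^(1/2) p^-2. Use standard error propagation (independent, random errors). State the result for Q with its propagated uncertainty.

69.8 ± 11.1

Let w = u − b = 326. δw = √(δu² + δb²) = √(729 + 42.2) = 27.8, so δw/w = 0.0852.
Q is then a monomial in w, q, p:
δQ/Q = √((δw/w)² + (½·δq/q)² + (-2·δp/p)²) = √(0.00726 + 0.00356 + 0.0143) = 0.159
Q = 69.8, so δQ = 0.159 × 69.8 = 11.1.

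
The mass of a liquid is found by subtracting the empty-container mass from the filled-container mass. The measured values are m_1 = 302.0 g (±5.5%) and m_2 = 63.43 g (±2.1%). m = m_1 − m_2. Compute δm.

16.7 g

Sums and differences: (δm)² = Σ (cᵢ δxᵢ)².
  (δm_1)² = 276;  (δm_2)² = 1.77
δm = √(278) = 16.7 g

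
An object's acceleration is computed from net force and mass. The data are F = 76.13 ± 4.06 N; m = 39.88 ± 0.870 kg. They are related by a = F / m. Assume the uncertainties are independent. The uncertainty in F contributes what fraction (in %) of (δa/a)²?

85.7%

(δa/a)² = (1·δF/F)² + (-1·δm/m)²
  F term: (1×0.0533)² = 0.00284
  m term: (-1×0.0218)² = 0.000476
Total = 0.00332. Share from F = 0.00284/0.00332 = 0.857.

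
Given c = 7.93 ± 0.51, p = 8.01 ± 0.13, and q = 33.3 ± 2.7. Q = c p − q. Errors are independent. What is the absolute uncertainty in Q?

5.00

Let w = c·p = 63.5. δw/w = √((1·δc/c)² + (1·δp/p)²) = √(0.00414 + 0.000263) = 0.0663, so δw = 4.21.
Q = w − q: δQ = √(δw² + δq²) = √(17.8 + 7.29) = 5.00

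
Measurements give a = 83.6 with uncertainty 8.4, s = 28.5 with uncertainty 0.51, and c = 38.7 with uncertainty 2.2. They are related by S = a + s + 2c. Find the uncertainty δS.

9.50

S is a linear combination, so absolute uncertainties add in quadrature:
  (δa)² = 70.6;  (δs)² = 0.260;  (2·δc)² = 19.4
δS = √(90.2) = 9.50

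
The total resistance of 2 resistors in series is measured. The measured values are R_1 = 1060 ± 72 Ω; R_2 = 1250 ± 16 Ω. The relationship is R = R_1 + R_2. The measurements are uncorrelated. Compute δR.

73.8 Ω

R is a linear combination, so absolute uncertainties add in quadrature:
  (δR_1)² = 5180;  (δR_2)² = 256
δR = √(5440) = 73.8 Ω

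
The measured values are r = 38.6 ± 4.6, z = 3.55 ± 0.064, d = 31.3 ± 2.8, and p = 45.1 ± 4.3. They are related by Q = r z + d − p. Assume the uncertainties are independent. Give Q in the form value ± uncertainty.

Let w = r·z = 137. δw/w = √((1·δr/r)² + (1·δz/z)²) = √(0.0142 + 0.000325) = 0.121, so δw = 16.5.
Q = w + d − p: δQ = √(δw² + δd² + δp²) = √(273 + 7.84 + 18.5) = 17.3
Q = 123.

123 ± 17.3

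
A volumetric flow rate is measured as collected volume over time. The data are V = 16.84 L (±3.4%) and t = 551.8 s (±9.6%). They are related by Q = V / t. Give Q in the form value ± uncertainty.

0.03052 ± 0.00311 L/s

Q is a product of powers, so relative uncertainties combine in quadrature:
  (1·δV/V)² = (1×0.0340)² = 0.00116;  (-1·δt/t)² = (-1×0.0960)² = 0.00922
δQ/Q = √(0.0104) = 0.102
Q = 0.03052 L/s, so δQ = 0.102 × 0.03052 = 0.00311 L/s.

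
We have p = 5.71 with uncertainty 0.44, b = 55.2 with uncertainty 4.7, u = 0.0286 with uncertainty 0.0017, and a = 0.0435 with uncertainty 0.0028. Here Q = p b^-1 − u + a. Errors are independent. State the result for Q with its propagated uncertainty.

0.118 ± 0.0123

Let w = p·b^-1 = 0.103. δw/w = √((1·δp/p)² + (-1·δb/b)²) = √(0.00594 + 0.00725) = 0.115, so δw = 0.0119.
Q = w − u + a: δQ = √(δw² + δu² + δa²) = √(0.000141 + 2.89e-06 + 7.84e-06) = 0.0123
Q = 0.118.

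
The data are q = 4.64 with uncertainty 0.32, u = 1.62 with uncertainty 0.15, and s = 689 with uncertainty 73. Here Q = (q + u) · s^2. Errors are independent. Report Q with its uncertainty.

Let w = q + u = 6.26. δw = √(δq² + δu²) = √(0.102 + 0.0225) = 0.353, so δw/w = 0.0565.
Q is then a monomial in w, s:
δQ/Q = √((δw/w)² + (2·δs/s)²) = √(0.00319 + 0.0449) = 0.219
Q = 2.97e+06, so δQ = 0.219 × 2.97e+06 = 6.52e+05.

(2.97 ± 0.652) × 10^6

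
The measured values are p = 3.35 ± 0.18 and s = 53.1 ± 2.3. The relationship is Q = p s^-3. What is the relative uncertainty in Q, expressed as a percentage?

14.1%

Products/powers → add relative errors in quadrature, weighted by exponent:
  (1·δp/p)² = (1×0.0537)² = 0.00289;  (-3·δs/s)² = (-3×0.0433)² = 0.0169
δQ/Q = √(0.0198) = 0.141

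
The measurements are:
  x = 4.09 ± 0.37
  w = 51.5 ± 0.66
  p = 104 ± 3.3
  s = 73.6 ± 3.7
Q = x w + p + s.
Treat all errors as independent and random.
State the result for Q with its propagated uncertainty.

Let h = x·w = 211. δh/h = √((1·δx/x)² + (1·δw/w)²) = √(0.00818 + 0.000164) = 0.0914, so δh = 19.2.
Q = h + p + s: δQ = √(δh² + δp² + δs²) = √(370 + 10.9 + 13.7) = 19.9
Q = 388.

388 ± 19.9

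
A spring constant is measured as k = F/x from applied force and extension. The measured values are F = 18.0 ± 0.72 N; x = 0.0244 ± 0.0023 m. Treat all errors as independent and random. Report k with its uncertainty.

738 ± 75.5 N/m

Relative error in a monomial: (δk/k)² = Σ (nᵢ · δxᵢ/xᵢ)².
  (1·δF/F)² = (1×0.0400)² = 0.00160;  (-1·δx/x)² = (-1×0.0943)² = 0.00889
δk/k = √(0.0105) = 0.102
k = 738 N/m, so δk = 0.102 × 738 = 75.5 N/m.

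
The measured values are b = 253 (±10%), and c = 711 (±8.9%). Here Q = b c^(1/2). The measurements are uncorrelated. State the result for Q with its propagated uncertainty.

Since Q is a product/quotient, work with relative uncertainties:
  (1·δb/b)² = (1×0.100)² = 0.0100;  (½·δc/c)² = (0.5×0.0890)² = 0.00198
δQ/Q = √(0.0120) = 0.109
Q = 6750, so δQ = 0.109 × 6750 = 738.

6750 ± 738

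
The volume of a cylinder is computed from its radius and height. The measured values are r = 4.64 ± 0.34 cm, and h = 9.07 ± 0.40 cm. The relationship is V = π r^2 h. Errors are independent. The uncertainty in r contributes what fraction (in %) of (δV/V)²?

(δV/V)² = (2·δr/r)² + (1·δh/h)²
  r term: (2×0.0733)² = 0.0215
  h term: (1×0.0441)² = 0.00194
Total = 0.0234. Share from r = 0.0215/0.0234 = 0.917.

91.7%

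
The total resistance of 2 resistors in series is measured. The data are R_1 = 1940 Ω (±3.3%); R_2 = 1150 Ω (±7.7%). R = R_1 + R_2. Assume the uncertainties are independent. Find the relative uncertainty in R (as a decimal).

0.0354

Absolute uncertainties add in quadrature for a linear combination:
  (δR_1)² = 4100;  (δR_2)² = 7840
δR = √(11900) = 109 Ω
R = 3090 Ω, so δR/R = 109/3090 = 0.0354.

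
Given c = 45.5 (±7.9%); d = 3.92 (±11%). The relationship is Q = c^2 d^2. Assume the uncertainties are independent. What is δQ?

8620

Each factor contributes (exponent × relative error)² to (δQ/Q)²:
  (2·δc/c)² = (2×0.0790)² = 0.0250;  (2·δd/d)² = (2×0.110)² = 0.0484
δQ/Q = √(0.0734) = 0.271
Q = 31800, so δQ = 0.271 × 31800 = 8620.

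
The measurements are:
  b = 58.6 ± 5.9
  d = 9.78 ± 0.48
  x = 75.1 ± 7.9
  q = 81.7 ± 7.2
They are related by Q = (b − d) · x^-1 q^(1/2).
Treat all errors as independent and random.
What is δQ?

0.978

Let u = b − d = 48.8. δu = √(δb² + δd²) = √(34.8 + 0.230) = 5.92, so δu/u = 0.121.
Q is then a monomial in u, x, q:
δQ/Q = √((δu/u)² + (-1·δx/x)² + (½·δq/q)²) = √(0.0147 + 0.0111 + 0.00194) = 0.166
Q = 5.88, so δQ = 0.166 × 5.88 = 0.978.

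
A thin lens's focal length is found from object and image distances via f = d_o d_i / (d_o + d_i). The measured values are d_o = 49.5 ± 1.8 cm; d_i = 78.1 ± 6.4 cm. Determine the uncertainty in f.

∂f/∂d_o = (d_i/(d_o+d_i))² = 0.375;  ∂f/∂d_i = (d_o/(d_o+d_i))² = 0.150
δf = √((∂f/∂d_o · δd_o)² + (∂f/∂d_i · δd_i)²) = √(0.455 + 0.928) = 1.18 cm

1.18 cm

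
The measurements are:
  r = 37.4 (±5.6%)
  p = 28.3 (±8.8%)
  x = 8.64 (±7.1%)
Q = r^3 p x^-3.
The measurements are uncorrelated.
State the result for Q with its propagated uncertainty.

2300 ± 655

Each factor contributes (exponent × relative error)² to (δQ/Q)²:
  (3·δr/r)² = (3×0.0560)² = 0.0282;  (1·δp/p)² = (1×0.0880)² = 0.00774;  (-3·δx/x)² = (-3×0.0710)² = 0.0454
δQ/Q = √(0.0813) = 0.285
Q = 2300, so δQ = 0.285 × 2300 = 655.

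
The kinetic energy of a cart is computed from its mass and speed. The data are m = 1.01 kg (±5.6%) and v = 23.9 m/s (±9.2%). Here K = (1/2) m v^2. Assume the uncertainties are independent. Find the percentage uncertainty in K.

Products/powers → add relative errors in quadrature, weighted by exponent:
  (1·δm/m)² = (1×0.0560)² = 0.00314;  (2·δv/v)² = (2×0.0920)² = 0.0339
δK/K = √(0.0370) = 0.192

19.2%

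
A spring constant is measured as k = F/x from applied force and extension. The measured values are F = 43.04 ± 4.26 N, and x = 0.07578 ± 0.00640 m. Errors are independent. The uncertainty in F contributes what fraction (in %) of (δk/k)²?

(δk/k)² = (1·δF/F)² + (-1·δx/x)²
  F term: (1×0.0990)² = 0.00980
  x term: (-1×0.0845)² = 0.00713
Total = 0.0169. Share from F = 0.00980/0.0169 = 0.579.

57.9%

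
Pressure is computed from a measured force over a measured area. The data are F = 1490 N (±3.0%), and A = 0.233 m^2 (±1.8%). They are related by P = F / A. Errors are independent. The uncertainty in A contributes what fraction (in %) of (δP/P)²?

(δP/P)² = (1·δF/F)² + (-1·δA/A)²
  F term: (1×0.0300)² = 0.000900
  A term: (-1×0.0180)² = 0.000324
Total = 0.00122. Share from A = 0.000324/0.00122 = 0.265.

26.5%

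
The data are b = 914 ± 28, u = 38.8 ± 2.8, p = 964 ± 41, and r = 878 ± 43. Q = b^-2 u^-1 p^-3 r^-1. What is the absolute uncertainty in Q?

6.52e-21

For a monomial Q ∝ b^-2, u^-1, p^-3, r^-1, fractional errors add in quadrature:
  (-2·δb/b)² = (-2×0.0306)² = 0.00375;  (-1·δu/u)² = (-1×0.0722)² = 0.00521;  (-3·δp/p)² = (-3×0.0425)² = 0.0163;  (-1·δr/r)² = (-1×0.0490)² = 0.00240
δQ/Q = √(0.0276) = 0.166
Q = 3.92e-20, so δQ = 0.166 × 3.92e-20 = 6.52e-21.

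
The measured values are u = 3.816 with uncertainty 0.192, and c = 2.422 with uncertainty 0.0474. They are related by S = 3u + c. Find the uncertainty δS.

S is a linear combination, so absolute uncertainties add in quadrature:
  (3·δu)² = 0.332;  (δc)² = 0.00225
δS = √(0.334) = 0.578

0.578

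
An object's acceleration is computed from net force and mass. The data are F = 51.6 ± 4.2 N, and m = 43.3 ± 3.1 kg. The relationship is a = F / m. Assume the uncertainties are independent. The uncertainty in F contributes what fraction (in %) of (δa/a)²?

56.4%

(δa/a)² = (1·δF/F)² + (-1·δm/m)²
  F term: (1×0.0814)² = 0.00663
  m term: (-1×0.0716)² = 0.00513
Total = 0.0118. Share from F = 0.00663/0.0118 = 0.564.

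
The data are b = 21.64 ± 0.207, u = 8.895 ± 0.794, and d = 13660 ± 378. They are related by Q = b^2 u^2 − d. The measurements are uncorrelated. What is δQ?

6660

Let p = b^2·u^2 = 37050. δp/p = √((2·δb/b)² + (2·δu/u)²) = √(0.000366 + 0.0319) = 0.180, so δp = 6650.
Q = p − d: δQ = √(δp² + δd²) = √(4.43e+07 + 1.43e+05) = 6660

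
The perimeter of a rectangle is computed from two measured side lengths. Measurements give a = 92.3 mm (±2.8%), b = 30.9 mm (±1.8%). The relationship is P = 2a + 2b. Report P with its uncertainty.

246 ± 5.29 mm

Absolute uncertainties add in quadrature for a linear combination:
  (2·δa)² = 26.7;  (2·δb)² = 1.24
δP = √(28.0) = 5.29 mm
P = 246 mm.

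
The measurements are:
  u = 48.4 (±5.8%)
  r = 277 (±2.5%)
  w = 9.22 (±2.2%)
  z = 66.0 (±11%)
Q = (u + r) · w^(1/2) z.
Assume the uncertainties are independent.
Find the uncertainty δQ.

Let h = u + r = 325. δh = √(δu² + δr²) = √(7.88 + 48.0) = 7.47, so δh/h = 0.0230.
Q is then a monomial in h, w, z:
δQ/Q = √((δh/h)² + (½·δw/w)² + (1·δz/z)²) = √(0.000527 + 0.000121 + 0.0121) = 0.113
Q = 65200, so δQ = 0.113 × 65200 = 7360.

7360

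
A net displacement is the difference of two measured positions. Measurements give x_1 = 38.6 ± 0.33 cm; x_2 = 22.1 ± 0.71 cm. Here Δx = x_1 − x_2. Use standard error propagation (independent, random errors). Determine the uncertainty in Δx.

0.783 cm

Absolute uncertainties add in quadrature for a linear combination:
  (δx_1)² = 0.109;  (δx_2)² = 0.504
δΔx = √(0.613) = 0.783 cm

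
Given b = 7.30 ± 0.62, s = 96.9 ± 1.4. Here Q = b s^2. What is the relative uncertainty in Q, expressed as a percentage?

Since Q is a product/quotient, work with relative uncertainties:
  (1·δb/b)² = (1×0.0849)² = 0.00721;  (2·δs/s)² = (2×0.0144)² = 0.000835
δQ/Q = √(0.00805) = 0.0897

8.97%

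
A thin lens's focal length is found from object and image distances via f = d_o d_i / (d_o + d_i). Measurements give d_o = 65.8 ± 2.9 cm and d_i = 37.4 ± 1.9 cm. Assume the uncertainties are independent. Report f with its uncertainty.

∂f/∂d_o = (d_i/(d_o+d_i))² = 0.131;  ∂f/∂d_i = (d_o/(d_o+d_i))² = 0.407
δf = √((∂f/∂d_o · δd_o)² + (∂f/∂d_i · δd_i)²) = √(0.145 + 0.597) = 0.861 cm
f = 23.8 cm.

23.8 ± 0.861 cm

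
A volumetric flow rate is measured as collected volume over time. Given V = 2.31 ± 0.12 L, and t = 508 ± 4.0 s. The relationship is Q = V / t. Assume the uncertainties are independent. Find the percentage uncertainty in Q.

5.25%

Q is a product of powers, so relative uncertainties combine in quadrature:
  (1·δV/V)² = (1×0.0519)² = 0.00270;  (-1·δt/t)² = (-1×0.00787)² = 6.2e-05
δQ/Q = √(0.00276) = 0.0525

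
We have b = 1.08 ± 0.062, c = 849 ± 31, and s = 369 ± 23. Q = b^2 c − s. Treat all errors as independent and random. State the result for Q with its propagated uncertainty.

621 ± 122

Let p = b^2·c = 990. δp/p = √((2·δb/b)² + (1·δc/c)²) = √(0.0132 + 0.00133) = 0.120, so δp = 119.
Q = p − s: δQ = √(δp² + δs²) = √(14200 + 529) = 122
Q = 621.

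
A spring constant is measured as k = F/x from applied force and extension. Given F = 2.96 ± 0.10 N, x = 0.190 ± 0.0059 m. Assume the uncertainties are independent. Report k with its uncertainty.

15.6 ± 0.715 N/m

Each factor contributes (exponent × relative error)² to (δk/k)²:
  (1·δF/F)² = (1×0.0338)² = 0.00114;  (-1·δx/x)² = (-1×0.0311)² = 0.000964
δk/k = √(0.00211) = 0.0459
k = 15.6 N/m, so δk = 0.0459 × 15.6 = 0.715 N/m.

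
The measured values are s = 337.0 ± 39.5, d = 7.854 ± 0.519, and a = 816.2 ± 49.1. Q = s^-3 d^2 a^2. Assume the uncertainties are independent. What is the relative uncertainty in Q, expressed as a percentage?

Products/powers → add relative errors in quadrature, weighted by exponent:
  (-3·δs/s)² = (-3×0.117)² = 0.124;  (2·δd/d)² = (2×0.0661)² = 0.0175;  (2·δa/a)² = (2×0.0602)² = 0.0145
δQ/Q = √(0.156) = 0.394

39.4%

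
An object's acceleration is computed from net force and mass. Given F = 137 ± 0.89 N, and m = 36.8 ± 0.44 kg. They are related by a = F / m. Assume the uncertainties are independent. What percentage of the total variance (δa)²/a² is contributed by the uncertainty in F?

(δa/a)² = (1·δF/F)² + (-1·δm/m)²
  F term: (1×0.00650)² = 4.22e-05
  m term: (-1×0.0120)² = 0.000143
Total = 0.000185. Share from F = 4.22e-05/0.000185 = 0.228.

22.8%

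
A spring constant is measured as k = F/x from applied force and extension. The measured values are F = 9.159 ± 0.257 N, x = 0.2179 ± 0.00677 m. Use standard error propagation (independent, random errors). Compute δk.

1.76 N/m

Since k is a product/quotient, work with relative uncertainties:
  (1·δF/F)² = (1×0.0281)² = 0.000787;  (-1·δx/x)² = (-1×0.0311)² = 0.000965
δk/k = √(0.00175) = 0.0419
k = 42.03 N/m, so δk = 0.0419 × 42.03 = 1.76 N/m.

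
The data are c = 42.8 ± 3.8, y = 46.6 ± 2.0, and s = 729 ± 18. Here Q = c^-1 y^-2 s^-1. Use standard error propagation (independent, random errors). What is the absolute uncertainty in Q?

Since Q is a product/quotient, work with relative uncertainties:
  (-1·δc/c)² = (-1×0.0888)² = 0.00788;  (-2·δy/y)² = (-2×0.0429)² = 0.00737;  (-1·δs/s)² = (-1×0.0247)² = 0.000610
δQ/Q = √(0.0159) = 0.126
Q = 1.48e-08, so δQ = 0.126 × 1.48e-08 = 1.86e-09.

1.86e-09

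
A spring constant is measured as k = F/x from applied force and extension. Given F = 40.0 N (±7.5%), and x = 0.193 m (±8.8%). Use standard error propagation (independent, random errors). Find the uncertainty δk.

k is a product of powers, so relative uncertainties combine in quadrature:
  (1·δF/F)² = (1×0.0750)² = 0.00562;  (-1·δx/x)² = (-1×0.0880)² = 0.00774
δk/k = √(0.0134) = 0.116
k = 207 N/m, so δk = 0.116 × 207 = 24.0 N/m.

24.0 N/m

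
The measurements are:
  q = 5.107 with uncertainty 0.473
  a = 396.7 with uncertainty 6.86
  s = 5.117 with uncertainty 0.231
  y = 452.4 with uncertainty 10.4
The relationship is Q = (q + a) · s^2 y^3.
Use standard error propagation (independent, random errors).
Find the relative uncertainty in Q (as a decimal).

0.115

Let u = q + a = 401.8. δu = √(δq² + δa²) = √(0.224 + 47.1) = 6.88, so δu/u = 0.0171.
Q is then a monomial in u, s, y:
δQ/Q = √((δu/u)² + (2·δs/s)² + (3·δy/y)²) = √(0.000293 + 0.00815 + 0.00476) = 0.115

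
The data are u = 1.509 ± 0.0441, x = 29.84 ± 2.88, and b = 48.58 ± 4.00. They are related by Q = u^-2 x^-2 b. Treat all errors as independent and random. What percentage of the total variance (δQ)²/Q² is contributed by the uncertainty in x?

(δQ/Q)² = (-2·δu/u)² + (-2·δx/x)² + (1·δb/b)²
  u term: (-2×0.0292)² = 0.00342
  x term: (-2×0.0965)² = 0.0373
  b term: (1×0.0823)² = 0.00678
Total = 0.0475. Share from x = 0.0373/0.0475 = 0.785.

78.5%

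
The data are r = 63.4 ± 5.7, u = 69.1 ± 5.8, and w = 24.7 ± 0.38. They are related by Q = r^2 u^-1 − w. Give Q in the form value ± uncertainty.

33.5 ± 11.5

Let p = r^2·u^-1 = 58.2. δp/p = √((2·δr/r)² + (-1·δu/u)²) = √(0.0323 + 0.00705) = 0.198, so δp = 11.5.
Q = p − w: δQ = √(δp² + δw²) = √(133 + 0.144) = 11.5
Q = 33.5.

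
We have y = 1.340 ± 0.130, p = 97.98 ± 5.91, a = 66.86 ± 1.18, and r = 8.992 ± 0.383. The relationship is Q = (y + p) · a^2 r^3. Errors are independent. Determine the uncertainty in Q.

Let u = y + p = 99.32. δu = √(δy² + δp²) = √(0.0169 + 34.9) = 5.91, so δu/u = 0.0595.
Q is then a monomial in u, a, r:
δQ/Q = √((δu/u)² + (2·δa/a)² + (3·δr/r)²) = √(0.00354 + 0.00125 + 0.0163) = 0.145
Q = 3.228e+08, so δQ = 0.145 × 3.228e+08 = 4.69e+07.

4.69e+07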